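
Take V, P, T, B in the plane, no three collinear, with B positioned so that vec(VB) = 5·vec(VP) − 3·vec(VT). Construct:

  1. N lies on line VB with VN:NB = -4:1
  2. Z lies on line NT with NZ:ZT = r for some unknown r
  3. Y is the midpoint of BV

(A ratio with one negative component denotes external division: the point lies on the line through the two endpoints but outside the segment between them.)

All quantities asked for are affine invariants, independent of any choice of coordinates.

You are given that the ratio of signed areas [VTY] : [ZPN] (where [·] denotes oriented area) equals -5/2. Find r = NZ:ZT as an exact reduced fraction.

Assign V = (0, 0), P = (1, 0), T = (0, 1), B = (5, -3) — the answer is frame-independent, so this choice is without loss of generality.
1. N lies on line VB with VN:NB = -4:1 ⇒ N = (20/3, -4)
2. With NZ:ZT = r, write λ = r/(r+1) so Z = N + λ·(T−N); Z is affine-linear in λ
3. Y is the midpoint of BV ⇒ Y = (5/2, -3/2)
Every point depending on Z is an affine combination of Z and λ-independent points, so each such coordinate is linear in λ; the λ² term in each signed area is a multiple of (T−N)×(T−N) = 0, so 2·[VTY] and 2·[ZPN] are each linear in λ. Evaluating at λ=0 and λ=1:
  2·[VTY] = -5/2,   2·[ZPN] = 5/3·λ
So [VTY]:[ZPN] = (-5/2) / (5/3·λ). Setting this equal to -5/2:
  -5/2 = -5/2·(5/3·λ)  ⇒  λ = 3/5
Then r = λ/(1−λ) = (3/5)/(2/5) = 3/2. Check: with r = 3/2, Z = (8/3, -1) and [VTY]:[ZPN] = -5/2 as required.

r = 3/2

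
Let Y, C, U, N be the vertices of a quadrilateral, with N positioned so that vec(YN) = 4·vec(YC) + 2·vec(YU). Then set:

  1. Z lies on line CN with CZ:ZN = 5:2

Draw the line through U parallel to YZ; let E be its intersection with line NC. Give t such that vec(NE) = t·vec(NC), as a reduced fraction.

Assign Y = (0, 0), C = (1, 0), U = (0, 1), N = (4, 2) — the answer is frame-independent, so this choice is without loss of generality.
1. Z lies on line CN with CZ:ZN = 5:2 ⇒ Z = (22/7, 10/7)
through U parallel to YZ: direction (22/7, 10/7); meets NC at E = (55/7, 32/7)
E = N + t·(C−N) with t = -9/7

t = -9/7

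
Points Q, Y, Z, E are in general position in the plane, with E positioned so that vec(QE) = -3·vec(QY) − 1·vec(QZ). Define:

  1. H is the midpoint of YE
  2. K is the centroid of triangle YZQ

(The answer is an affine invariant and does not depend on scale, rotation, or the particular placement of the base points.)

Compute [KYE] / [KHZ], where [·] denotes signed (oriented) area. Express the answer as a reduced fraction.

Assign Q = (0, 0), Y = (1, 0), Z = (0, 1), E = (-3, -1) — the answer is frame-independent, so this choice is without loss of generality.
1. H is the midpoint of YE ⇒ H = (-1, -1/2)
2. K is the centroid of triangle YZQ ⇒ K = (1/3, 1/3)
2·[KYE] = -2, 2·[KHZ] = -7/6
[KYE]:[KHZ] = -2:-7/6 = 12/7

[KYE]:[KHZ] = 12/7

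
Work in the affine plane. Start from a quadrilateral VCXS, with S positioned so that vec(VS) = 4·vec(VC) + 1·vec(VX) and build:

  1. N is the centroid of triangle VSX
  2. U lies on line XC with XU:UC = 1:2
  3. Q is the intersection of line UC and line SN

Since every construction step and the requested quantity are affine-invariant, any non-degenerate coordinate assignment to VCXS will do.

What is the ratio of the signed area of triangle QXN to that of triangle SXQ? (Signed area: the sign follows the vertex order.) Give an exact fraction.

Set V = (0, 0), C = (1, 0), X = (0, 1), S = (4, 1); any affine frame gives the same invariant.
1. N is the centroid of triangle VSX ⇒ N = (4/3, 2/3)
2. U lies on line XC with XU:UC = 1:2 ⇒ U = (1/3, 2/3)
3. Q is the intersection of line UC and line SN ⇒ Q = (4/9, 5/9)
2·[QXN] = -4/9, 2·[SXQ] = 16/9
[QXN]:[SXQ] = -4/9:16/9 = -1/4

[QXN]:[SXQ] = -1/4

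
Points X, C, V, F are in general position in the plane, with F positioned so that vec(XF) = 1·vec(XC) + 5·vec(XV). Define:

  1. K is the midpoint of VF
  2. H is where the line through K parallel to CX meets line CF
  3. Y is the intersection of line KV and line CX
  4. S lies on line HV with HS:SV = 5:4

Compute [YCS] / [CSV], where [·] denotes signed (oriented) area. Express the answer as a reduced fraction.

Assign X = (0, 0), C = (1, 0), V = (0, 1), F = (1, 5) — the answer is frame-independent, so this choice is without loss of generality.
1. K is the midpoint of VF ⇒ K = (1/2, 3)
2. H is where the line through K parallel to CX meets line CF ⇒ H = (1, 3)
3. Y is the intersection of line KV and line CX ⇒ Y = (-1/4, 0)
4. S lies on line HV with HS:SV = 5:4 ⇒ S = (4/9, 17/9)
2·[YCS] = 85/36, 2·[CSV] = 4/3
[YCS]:[CSV] = 85/36:4/3 = 85/48

[YCS]:[CSV] = 85/48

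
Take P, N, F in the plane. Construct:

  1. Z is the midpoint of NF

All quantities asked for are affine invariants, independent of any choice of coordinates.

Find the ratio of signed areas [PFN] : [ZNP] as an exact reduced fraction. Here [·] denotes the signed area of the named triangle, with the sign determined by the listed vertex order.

Set P = (0, 0), N = (1, 0), F = (0, 1); any affine frame gives the same invariant.
1. Z is the midpoint of NF ⇒ Z = (1/2, 1/2)
2·[PFN] = -1, 2·[ZNP] = -1/2
[PFN]:[ZNP] = -1:-1/2 = 2

[PFN]:[ZNP] = 2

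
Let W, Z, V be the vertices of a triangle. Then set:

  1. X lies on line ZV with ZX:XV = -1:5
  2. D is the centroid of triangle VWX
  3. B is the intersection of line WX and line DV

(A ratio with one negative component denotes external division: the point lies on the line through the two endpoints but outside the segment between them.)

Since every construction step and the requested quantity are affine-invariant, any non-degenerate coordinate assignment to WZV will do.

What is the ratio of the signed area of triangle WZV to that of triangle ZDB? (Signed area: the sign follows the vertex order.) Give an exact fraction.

Work in coordinates with W = (0, 0), Z = (1, 0), V = (0, 1).
1. X lies on line ZV with ZX:XV = -1:5 ⇒ X = (5/4, -1/4)
2. D is the centroid of triangle VWX ⇒ D = (5/12, 1/4)
3. B is the intersection of line WX and line DV ⇒ B = (5/8, -1/8)
2·[WZV] = 1, 2·[ZDB] = 1/6
[WZV]:[ZDB] = 1:1/6 = 6

[WZV]:[ZDB] = 6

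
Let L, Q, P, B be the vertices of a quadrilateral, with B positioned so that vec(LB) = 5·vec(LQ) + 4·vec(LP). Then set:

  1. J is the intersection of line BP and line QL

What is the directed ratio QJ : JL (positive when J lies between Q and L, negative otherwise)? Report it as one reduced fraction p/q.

Choose coordinates L = (0, 0), Q = (1, 0), P = (0, 1), B = (5, 4).
1. J is the intersection of line BP and line QL ⇒ J = (-5/3, 0)
J = Q + t·(L−Q) with t = 8/3, so QJ:JL = t:(1−t) = 8/3:-5/3

QJ:JL = -8/5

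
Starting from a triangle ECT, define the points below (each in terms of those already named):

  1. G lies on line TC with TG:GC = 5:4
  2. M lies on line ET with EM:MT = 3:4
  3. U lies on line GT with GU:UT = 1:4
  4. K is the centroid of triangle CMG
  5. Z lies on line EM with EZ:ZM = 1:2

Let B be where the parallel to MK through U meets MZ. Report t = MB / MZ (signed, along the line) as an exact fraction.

Work in coordinates with E = (0, 0), C = (1, 0), T = (0, 1).
1. G lies on line TC with TG:GC = 5:4 ⇒ G = (5/9, 4/9)
2. M lies on line ET with EM:MT = 3:4 ⇒ M = (0, 3/7)
3. U lies on line GT with GU:UT = 1:4 ⇒ U = (4/9, 5/9)
4. K is the centroid of triangle CMG ⇒ K = (14/27, 55/189)
5. Z lies on line EM with EZ:ZM = 1:2 ⇒ Z = (0, 1/7)
through U parallel to MK: direction (14/27, -26/189); meets MZ at B = (0, 33/49)
B = M + t·(Z−M) with t = -6/7

t = -6/7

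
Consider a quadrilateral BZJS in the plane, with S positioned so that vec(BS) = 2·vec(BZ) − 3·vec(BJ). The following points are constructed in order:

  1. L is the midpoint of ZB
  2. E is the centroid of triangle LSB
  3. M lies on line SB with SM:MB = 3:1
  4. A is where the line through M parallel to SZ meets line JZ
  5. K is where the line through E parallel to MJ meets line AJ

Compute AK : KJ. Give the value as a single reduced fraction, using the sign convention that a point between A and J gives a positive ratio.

Work in coordinates with B = (0, 0), Z = (1, 0), J = (0, 1), S = (2, -3).
1. L is the midpoint of ZB ⇒ L = (1/2, 0)
2. E is the centroid of triangle LSB ⇒ E = (5/6, -1)
3. M lies on line SB with SM:MB = 3:1 ⇒ M = (1/2, -3/4)
4. A is where the line through M parallel to SZ meets line JZ ⇒ A = (-1/8, 9/8)
5. K is where the line through E parallel to MJ meets line AJ ⇒ K = (11/30, 19/30)
K = A + t·(J−A) with t = 59/15, so AK:KJ = t:(1−t) = 59/15:-44/15

AK:KJ = -59/44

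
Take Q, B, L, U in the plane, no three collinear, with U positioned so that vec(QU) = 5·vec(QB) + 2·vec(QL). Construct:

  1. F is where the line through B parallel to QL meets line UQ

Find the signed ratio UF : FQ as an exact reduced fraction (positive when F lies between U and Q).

UF:FQ = 4

Assign Q = (0, 0), B = (1, 0), L = (0, 1), U = (5, 2) — the answer is frame-independent, so this choice is without loss of generality.
1. F is where the line through B parallel to QL meets line UQ ⇒ F = (1, 2/5)
F = U + t·(Q−U) with t = 4/5, so UF:FQ = t:(1−t) = 4/5:1/5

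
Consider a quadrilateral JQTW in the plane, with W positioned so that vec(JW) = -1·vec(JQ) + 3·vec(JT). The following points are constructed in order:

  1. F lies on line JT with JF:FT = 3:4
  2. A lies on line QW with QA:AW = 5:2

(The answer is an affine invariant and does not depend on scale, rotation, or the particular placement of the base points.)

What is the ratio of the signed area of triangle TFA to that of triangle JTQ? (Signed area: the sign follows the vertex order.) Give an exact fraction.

Assign J = (0, 0), Q = (1, 0), T = (0, 1), W = (-1, 3) — the answer is frame-independent, so this choice is without loss of generality.
1. F lies on line JT with JF:FT = 3:4 ⇒ F = (0, 3/7)
2. A lies on line QW with QA:AW = 5:2 ⇒ A = (-3/7, 15/7)
2·[TFA] = -12/49, 2·[JTQ] = -1
[TFA]:[JTQ] = -12/49:-1 = 12/49

[TFA]:[JTQ] = 12/49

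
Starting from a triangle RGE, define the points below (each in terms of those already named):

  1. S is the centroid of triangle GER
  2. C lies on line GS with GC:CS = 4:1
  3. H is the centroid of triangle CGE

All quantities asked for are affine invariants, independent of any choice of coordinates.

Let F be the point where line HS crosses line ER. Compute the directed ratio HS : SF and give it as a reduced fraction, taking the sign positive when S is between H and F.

Choose coordinates R = (0, 0), G = (1, 0), E = (0, 1).
1. S is the centroid of triangle GER ⇒ S = (1/3, 1/3)
2. C lies on line GS with GC:CS = 4:1 ⇒ C = (7/15, 4/15)
3. H is the centroid of triangle CGE ⇒ H = (22/45, 19/45)
line HS meets ER at F = (0, 1/7)
S = H + t·(F−H) with t = 7/22, so HS:SF = 7/22:15/22

HS:SF = 7/15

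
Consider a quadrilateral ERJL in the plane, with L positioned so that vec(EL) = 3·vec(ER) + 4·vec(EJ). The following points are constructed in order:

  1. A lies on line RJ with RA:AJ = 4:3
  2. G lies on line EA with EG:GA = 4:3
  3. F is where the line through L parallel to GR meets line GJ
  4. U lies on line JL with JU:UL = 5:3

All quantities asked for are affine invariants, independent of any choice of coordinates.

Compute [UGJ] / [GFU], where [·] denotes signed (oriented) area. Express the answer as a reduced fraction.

[UGJ]:[GFU] = 7/60

Assign E = (0, 0), R = (1, 0), J = (0, 1), L = (3, 4) — the answer is frame-independent, so this choice is without loss of generality.
1. A lies on line RJ with RA:AJ = 4:3 ⇒ A = (3/7, 4/7)
2. G lies on line EA with EG:GA = 4:3 ⇒ G = (12/49, 16/49)
3. F is where the line through L parallel to GR meets line GJ ⇒ F = (-636/343, 2092/343)
4. U lies on line JL with JU:UL = 5:3 ⇒ U = (15/8, 23/8)
2·[UGJ] = -675/392, 2·[GFU] = -10125/686
[UGJ]:[GFU] = -675/392:-10125/686 = 7/60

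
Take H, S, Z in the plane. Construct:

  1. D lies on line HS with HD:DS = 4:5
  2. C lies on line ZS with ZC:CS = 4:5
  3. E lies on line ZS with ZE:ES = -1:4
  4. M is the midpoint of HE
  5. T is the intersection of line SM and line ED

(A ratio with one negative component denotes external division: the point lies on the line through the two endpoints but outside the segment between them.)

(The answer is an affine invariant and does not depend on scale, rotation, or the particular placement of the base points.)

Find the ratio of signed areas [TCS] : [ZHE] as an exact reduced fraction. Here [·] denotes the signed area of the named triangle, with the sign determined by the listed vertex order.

Choose coordinates H = (0, 0), S = (1, 0), Z = (0, 1).
1. D lies on line HS with HD:DS = 4:5 ⇒ D = (4/9, 0)
2. C lies on line ZS with ZC:CS = 4:5 ⇒ C = (4/9, 5/9)
3. E lies on line ZS with ZE:ES = -1:4 ⇒ E = (-1/3, 4/3)
4. M is the midpoint of HE ⇒ M = (-1/6, 2/3)
5. T is the intersection of line SM and line ED ⇒ T = (1/6, 10/21)
2·[TCS] = -25/126, 2·[ZHE] = -1/3
[TCS]:[ZHE] = -25/126:-1/3 = 25/42

[TCS]:[ZHE] = 25/42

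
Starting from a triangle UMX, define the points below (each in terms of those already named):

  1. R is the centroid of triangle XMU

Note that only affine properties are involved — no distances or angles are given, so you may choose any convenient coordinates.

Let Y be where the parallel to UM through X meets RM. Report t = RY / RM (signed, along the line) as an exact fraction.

Set U = (0, 0), M = (1, 0), X = (0, 1); any affine frame gives the same invariant.
1. R is the centroid of triangle XMU ⇒ R = (1/3, 1/3)
through X parallel to UM: direction (1, 0); meets RM at Y = (-1, 1)
Y = R + t·(M−R) with t = -2

t = -2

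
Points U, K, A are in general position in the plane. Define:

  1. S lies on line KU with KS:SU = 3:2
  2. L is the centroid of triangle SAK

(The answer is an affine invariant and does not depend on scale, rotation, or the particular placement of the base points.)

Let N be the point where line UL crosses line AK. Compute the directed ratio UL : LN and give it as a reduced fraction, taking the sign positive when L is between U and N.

Work in coordinates with U = (0, 0), K = (1, 0), A = (0, 1).
1. S lies on line KU with KS:SU = 3:2 ⇒ S = (2/5, 0)
2. L is the centroid of triangle SAK ⇒ L = (7/15, 1/3)
line UL meets AK at N = (7/12, 5/12)
L = U + t·(N−U) with t = 4/5, so UL:LN = 4/5:1/5

UL:LN = 4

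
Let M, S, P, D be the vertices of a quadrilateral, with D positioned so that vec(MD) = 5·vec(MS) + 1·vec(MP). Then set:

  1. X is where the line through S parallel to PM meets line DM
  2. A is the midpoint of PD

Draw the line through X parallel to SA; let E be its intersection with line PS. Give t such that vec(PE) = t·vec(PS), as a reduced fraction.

t = 22/25

Assign M = (0, 0), S = (1, 0), P = (0, 1), D = (5, 1) — the answer is frame-independent, so this choice is without loss of generality.
1. X is where the line through S parallel to PM meets line DM ⇒ X = (1, 1/5)
2. A is the midpoint of PD ⇒ A = (5/2, 1)
through X parallel to SA: direction (3/2, 1); meets PS at E = (22/25, 3/25)
E = P + t·(S−P) with t = 22/25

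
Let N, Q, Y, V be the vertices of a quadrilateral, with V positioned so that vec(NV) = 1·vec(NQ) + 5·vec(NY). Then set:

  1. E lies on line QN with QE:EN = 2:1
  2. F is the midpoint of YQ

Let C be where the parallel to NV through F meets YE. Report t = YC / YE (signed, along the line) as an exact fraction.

Assign N = (0, 0), Q = (1, 0), Y = (0, 1), V = (1, 5) — the answer is frame-independent, so this choice is without loss of generality.
1. E lies on line QN with QE:EN = 2:1 ⇒ E = (1/3, 0)
2. F is the midpoint of YQ ⇒ F = (1/2, 1/2)
through F parallel to NV: direction (1, 5); meets YE at C = (3/8, -1/8)
C = Y + t·(E−Y) with t = 9/8

t = 9/8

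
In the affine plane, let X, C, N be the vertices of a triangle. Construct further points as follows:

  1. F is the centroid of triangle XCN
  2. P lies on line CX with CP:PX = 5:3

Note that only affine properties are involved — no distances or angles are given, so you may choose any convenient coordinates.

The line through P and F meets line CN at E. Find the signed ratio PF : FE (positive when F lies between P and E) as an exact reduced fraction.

PF:FE = 7/8

Set X = (0, 0), C = (1, 0), N = (0, 1); any affine frame gives the same invariant.
1. F is the centroid of triangle XCN ⇒ F = (1/3, 1/3)
2. P lies on line CX with CP:PX = 5:3 ⇒ P = (3/8, 0)
line PF meets CN at E = (2/7, 5/7)
F = P + t·(E−P) with t = 7/15, so PF:FE = 7/15:8/15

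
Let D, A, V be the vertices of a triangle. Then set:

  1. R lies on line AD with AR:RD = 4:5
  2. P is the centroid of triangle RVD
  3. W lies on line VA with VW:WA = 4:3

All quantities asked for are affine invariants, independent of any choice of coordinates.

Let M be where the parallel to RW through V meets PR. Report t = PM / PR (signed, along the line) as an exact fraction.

Assign D = (0, 0), A = (1, 0), V = (0, 1) — the answer is frame-independent, so this choice is without loss of generality.
1. R lies on line AD with AR:RD = 4:5 ⇒ R = (5/9, 0)
2. P is the centroid of triangle RVD ⇒ P = (5/27, 1/3)
3. W lies on line VA with VW:WA = 4:3 ⇒ W = (4/7, 3/7)
through V parallel to RW: direction (1/63, 3/7); meets PR at M = (-5/279, 16/31)
M = P + t·(R−P) with t = -17/31

t = -17/31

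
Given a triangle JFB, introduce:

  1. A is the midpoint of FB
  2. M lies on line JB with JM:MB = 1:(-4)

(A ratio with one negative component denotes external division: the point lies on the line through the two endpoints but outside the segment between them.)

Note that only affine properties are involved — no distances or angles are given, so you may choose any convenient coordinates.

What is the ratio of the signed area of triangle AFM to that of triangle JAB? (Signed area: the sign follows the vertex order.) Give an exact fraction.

Choose coordinates J = (0, 0), F = (1, 0), B = (0, 1).
1. A is the midpoint of FB ⇒ A = (1/2, 1/2)
2. M lies on line JB with JM:MB = 1:(-4) ⇒ M = (0, -1/3)
2·[AFM] = -2/3, 2·[JAB] = 1/2
[AFM]:[JAB] = -2/3:1/2 = -4/3

[AFM]:[JAB] = -4/3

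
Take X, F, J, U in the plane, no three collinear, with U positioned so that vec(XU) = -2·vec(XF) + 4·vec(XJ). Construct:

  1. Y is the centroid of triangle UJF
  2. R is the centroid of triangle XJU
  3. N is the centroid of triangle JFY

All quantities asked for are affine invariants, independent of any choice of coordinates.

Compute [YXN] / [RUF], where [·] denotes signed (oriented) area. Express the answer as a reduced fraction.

Work in coordinates with X = (0, 0), F = (1, 0), J = (0, 1), U = (-2, 4).
1. Y is the centroid of triangle UJF ⇒ Y = (-1/3, 5/3)
2. R is the centroid of triangle XJU ⇒ R = (-2/3, 5/3)
3. N is the centroid of triangle JFY ⇒ N = (2/9, 8/9)
2·[YXN] = 2/3, 2·[RUF] = -5/3
[YXN]:[RUF] = 2/3:-5/3 = -2/5

[YXN]:[RUF] = -2/5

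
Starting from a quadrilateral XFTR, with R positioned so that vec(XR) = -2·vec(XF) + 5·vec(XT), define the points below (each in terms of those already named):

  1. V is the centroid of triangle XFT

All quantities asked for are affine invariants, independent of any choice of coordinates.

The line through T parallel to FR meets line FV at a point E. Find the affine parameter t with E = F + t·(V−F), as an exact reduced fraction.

Assign X = (0, 0), F = (1, 0), T = (0, 1), R = (-2, 5) — the answer is frame-independent, so this choice is without loss of generality.
1. V is the centroid of triangle XFT ⇒ V = (1/3, 1/3)
through T parallel to FR: direction (-3, 5); meets FV at E = (3/7, 2/7)
E = F + t·(V−F) with t = 6/7

t = 6/7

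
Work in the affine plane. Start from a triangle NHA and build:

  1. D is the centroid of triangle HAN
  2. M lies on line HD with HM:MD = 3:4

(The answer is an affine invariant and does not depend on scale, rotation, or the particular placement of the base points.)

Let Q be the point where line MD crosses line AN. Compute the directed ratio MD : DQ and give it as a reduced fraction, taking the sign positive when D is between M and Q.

MD:DQ = 8/7

Set N = (0, 0), H = (1, 0), A = (0, 1); any affine frame gives the same invariant.
1. D is the centroid of triangle HAN ⇒ D = (1/3, 1/3)
2. M lies on line HD with HM:MD = 3:4 ⇒ M = (5/7, 1/7)
line MD meets AN at Q = (0, 1/2)
D = M + t·(Q−M) with t = 8/15, so MD:DQ = 8/15:7/15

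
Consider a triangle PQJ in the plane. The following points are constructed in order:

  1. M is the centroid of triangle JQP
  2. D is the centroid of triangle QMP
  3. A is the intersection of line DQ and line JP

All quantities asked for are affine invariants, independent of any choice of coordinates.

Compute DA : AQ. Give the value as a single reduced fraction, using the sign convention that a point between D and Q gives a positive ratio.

Choose coordinates P = (0, 0), Q = (1, 0), J = (0, 1).
1. M is the centroid of triangle JQP ⇒ M = (1/3, 1/3)
2. D is the centroid of triangle QMP ⇒ D = (4/9, 1/9)
3. A is the intersection of line DQ and line JP ⇒ A = (0, 1/5)
A = D + t·(Q−D) with t = -4/5, so DA:AQ = t:(1−t) = -4/5:9/5

DA:AQ = -4/9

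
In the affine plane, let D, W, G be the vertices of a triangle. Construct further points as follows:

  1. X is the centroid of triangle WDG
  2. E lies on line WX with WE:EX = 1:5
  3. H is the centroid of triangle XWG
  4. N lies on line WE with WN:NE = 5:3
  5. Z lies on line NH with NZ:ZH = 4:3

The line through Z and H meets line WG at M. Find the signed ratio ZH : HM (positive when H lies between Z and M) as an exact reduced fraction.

ZH:HM = -33/112

Set D = (0, 0), W = (1, 0), G = (0, 1); any affine frame gives the same invariant.
1. X is the centroid of triangle WDG ⇒ X = (1/3, 1/3)
2. E lies on line WX with WE:EX = 1:5 ⇒ E = (8/9, 1/18)
3. H is the centroid of triangle XWG ⇒ H = (4/9, 4/9)
4. N lies on line WE with WN:NE = 5:3 ⇒ N = (67/72, 5/144)
5. Z lies on line NH with NZ:ZH = 4:3 ⇒ Z = (47/72, 271/1008)
line ZH meets WG at M = (38/33, -5/33)
H = Z + t·(M−Z) with t = -33/79, so ZH:HM = -33/79:112/79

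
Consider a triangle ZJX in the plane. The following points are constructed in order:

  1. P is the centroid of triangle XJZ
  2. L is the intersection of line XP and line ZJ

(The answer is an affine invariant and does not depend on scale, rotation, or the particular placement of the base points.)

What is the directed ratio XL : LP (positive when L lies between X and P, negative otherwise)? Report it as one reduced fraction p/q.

Choose coordinates Z = (0, 0), J = (1, 0), X = (0, 1).
1. P is the centroid of triangle XJZ ⇒ P = (1/3, 1/3)
2. L is the intersection of line XP and line ZJ ⇒ L = (1/2, 0)
L = X + t·(P−X) with t = 3/2, so XL:LP = t:(1−t) = 3/2:-1/2

XL:LP = -3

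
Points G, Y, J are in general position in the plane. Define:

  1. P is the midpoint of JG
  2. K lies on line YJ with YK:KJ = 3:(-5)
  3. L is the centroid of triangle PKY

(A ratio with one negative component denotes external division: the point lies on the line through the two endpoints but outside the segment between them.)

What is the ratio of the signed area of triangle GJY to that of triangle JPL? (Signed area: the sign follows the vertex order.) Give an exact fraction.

[GJY]:[JPL] = -12/7

Set G = (0, 0), Y = (1, 0), J = (0, 1); any affine frame gives the same invariant.
1. P is the midpoint of JG ⇒ P = (0, 1/2)
2. K lies on line YJ with YK:KJ = 3:(-5) ⇒ K = (5/2, -3/2)
3. L is the centroid of triangle PKY ⇒ L = (7/6, -1/3)
2·[GJY] = -1, 2·[JPL] = 7/12
[GJY]:[JPL] = -1:7/12 = -12/7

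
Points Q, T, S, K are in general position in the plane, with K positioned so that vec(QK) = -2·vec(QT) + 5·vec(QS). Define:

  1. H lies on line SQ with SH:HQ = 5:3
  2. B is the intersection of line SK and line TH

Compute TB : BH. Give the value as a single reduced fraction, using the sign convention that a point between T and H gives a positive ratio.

TB:BH = 8/5

Set Q = (0, 0), T = (1, 0), S = (0, 1), K = (-2, 5); any affine frame gives the same invariant.
1. H lies on line SQ with SH:HQ = 5:3 ⇒ H = (0, 3/8)
2. B is the intersection of line SK and line TH ⇒ B = (5/13, 3/13)
B = T + t·(H−T) with t = 8/13, so TB:BH = t:(1−t) = 8/13:5/13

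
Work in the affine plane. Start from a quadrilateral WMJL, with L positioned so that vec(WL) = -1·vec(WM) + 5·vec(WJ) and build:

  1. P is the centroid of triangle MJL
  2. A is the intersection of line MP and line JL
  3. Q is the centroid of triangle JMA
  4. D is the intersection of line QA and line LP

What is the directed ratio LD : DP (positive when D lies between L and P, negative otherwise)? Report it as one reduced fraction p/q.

Assign W = (0, 0), M = (1, 0), J = (0, 1), L = (-1, 5) — the answer is frame-independent, so this choice is without loss of generality.
1. P is the centroid of triangle MJL ⇒ P = (0, 2)
2. A is the intersection of line MP and line JL ⇒ A = (-1/2, 3)
3. Q is the centroid of triangle JMA ⇒ Q = (1/6, 4/3)
4. D is the intersection of line QA and line LP ⇒ D = (1/2, 1/2)
D = L + t·(P−L) with t = 3/2, so LD:DP = t:(1−t) = 3/2:-1/2

LD:DP = -3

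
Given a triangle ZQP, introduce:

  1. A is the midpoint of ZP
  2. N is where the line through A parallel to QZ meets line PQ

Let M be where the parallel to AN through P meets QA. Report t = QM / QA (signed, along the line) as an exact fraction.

t = 2

Work in coordinates with Z = (0, 0), Q = (1, 0), P = (0, 1).
1. A is the midpoint of ZP ⇒ A = (0, 1/2)
2. N is where the line through A parallel to QZ meets line PQ ⇒ N = (1/2, 1/2)
through P parallel to AN: direction (1/2, 0); meets QA at M = (-1, 1)
M = Q + t·(A−Q) with t = 2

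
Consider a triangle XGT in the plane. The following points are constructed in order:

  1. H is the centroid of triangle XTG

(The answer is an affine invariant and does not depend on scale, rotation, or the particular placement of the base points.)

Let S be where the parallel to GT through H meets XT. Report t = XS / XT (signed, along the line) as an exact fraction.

Choose coordinates X = (0, 0), G = (1, 0), T = (0, 1).
1. H is the centroid of triangle XTG ⇒ H = (1/3, 1/3)
through H parallel to GT: direction (-1, 1); meets XT at S = (0, 2/3)
S = X + t·(T−X) with t = 2/3

t = 2/3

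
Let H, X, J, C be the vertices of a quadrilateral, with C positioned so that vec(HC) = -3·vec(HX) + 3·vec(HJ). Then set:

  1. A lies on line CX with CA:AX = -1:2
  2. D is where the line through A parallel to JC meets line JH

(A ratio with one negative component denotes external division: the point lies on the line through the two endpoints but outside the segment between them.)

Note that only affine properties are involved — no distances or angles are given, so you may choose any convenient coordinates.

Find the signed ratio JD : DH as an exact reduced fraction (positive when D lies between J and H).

JD:DH = -1/4

Work in coordinates with H = (0, 0), X = (1, 0), J = (0, 1), C = (-3, 3).
1. A lies on line CX with CA:AX = -1:2 ⇒ A = (-7, 6)
2. D is where the line through A parallel to JC meets line JH ⇒ D = (0, 4/3)
D = J + t·(H−J) with t = -1/3, so JD:DH = t:(1−t) = -1/3:4/3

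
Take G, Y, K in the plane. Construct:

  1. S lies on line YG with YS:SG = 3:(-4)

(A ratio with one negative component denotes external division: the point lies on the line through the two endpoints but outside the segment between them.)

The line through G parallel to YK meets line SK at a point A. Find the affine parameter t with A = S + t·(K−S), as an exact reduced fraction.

Choose coordinates G = (0, 0), Y = (1, 0), K = (0, 1).
1. S lies on line YG with YS:SG = 3:(-4) ⇒ S = (4, 0)
through G parallel to YK: direction (-1, 1); meets SK at A = (-4/3, 4/3)
A = S + t·(K−S) with t = 4/3

t = 4/3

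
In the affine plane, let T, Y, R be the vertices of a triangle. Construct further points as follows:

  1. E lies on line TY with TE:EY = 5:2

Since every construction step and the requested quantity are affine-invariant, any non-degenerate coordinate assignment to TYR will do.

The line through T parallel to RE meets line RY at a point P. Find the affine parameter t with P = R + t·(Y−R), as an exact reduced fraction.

Choose coordinates T = (0, 0), Y = (1, 0), R = (0, 1).
1. E lies on line TY with TE:EY = 5:2 ⇒ E = (5/7, 0)
through T parallel to RE: direction (5/7, -1); meets RY at P = (-5/2, 7/2)
P = R + t·(Y−R) with t = -5/2

t = -5/2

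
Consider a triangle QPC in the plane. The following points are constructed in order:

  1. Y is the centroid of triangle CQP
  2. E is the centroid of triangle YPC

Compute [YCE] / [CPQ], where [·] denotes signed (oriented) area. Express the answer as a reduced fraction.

[YCE]:[CPQ] = 1/9

Choose coordinates Q = (0, 0), P = (1, 0), C = (0, 1).
1. Y is the centroid of triangle CQP ⇒ Y = (1/3, 1/3)
2. E is the centroid of triangle YPC ⇒ E = (4/9, 4/9)
2·[YCE] = -1/9, 2·[CPQ] = -1
[YCE]:[CPQ] = -1/9:-1 = 1/9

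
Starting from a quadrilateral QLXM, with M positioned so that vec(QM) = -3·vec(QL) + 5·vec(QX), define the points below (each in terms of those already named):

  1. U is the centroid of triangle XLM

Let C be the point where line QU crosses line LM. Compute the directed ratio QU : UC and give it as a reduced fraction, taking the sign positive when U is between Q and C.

QU:UC = 14

Set Q = (0, 0), L = (1, 0), X = (0, 1), M = (-3, 5); any affine frame gives the same invariant.
1. U is the centroid of triangle XLM ⇒ U = (-2/3, 2)
line QU meets LM at C = (-5/7, 15/7)
U = Q + t·(C−Q) with t = 14/15, so QU:UC = 14/15:1/15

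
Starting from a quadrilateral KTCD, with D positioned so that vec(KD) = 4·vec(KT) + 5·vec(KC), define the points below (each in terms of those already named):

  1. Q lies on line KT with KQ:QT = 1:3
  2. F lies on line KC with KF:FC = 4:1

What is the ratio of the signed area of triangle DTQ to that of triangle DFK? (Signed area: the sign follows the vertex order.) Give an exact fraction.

Assign K = (0, 0), T = (1, 0), C = (0, 1), D = (4, 5) — the answer is frame-independent, so this choice is without loss of generality.
1. Q lies on line KT with KQ:QT = 1:3 ⇒ Q = (1/4, 0)
2. F lies on line KC with KF:FC = 4:1 ⇒ F = (0, 4/5)
2·[DTQ] = -15/4, 2·[DFK] = 16/5
[DTQ]:[DFK] = -15/4:16/5 = -75/64

[DTQ]:[DFK] = -75/64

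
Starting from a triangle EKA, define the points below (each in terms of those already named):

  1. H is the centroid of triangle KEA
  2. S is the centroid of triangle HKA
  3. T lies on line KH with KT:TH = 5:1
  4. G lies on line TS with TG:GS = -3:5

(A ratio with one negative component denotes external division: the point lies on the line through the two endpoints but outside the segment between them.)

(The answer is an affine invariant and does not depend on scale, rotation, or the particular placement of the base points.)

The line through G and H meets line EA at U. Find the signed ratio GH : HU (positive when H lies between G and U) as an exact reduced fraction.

Choose coordinates E = (0, 0), K = (1, 0), A = (0, 1).
1. H is the centroid of triangle KEA ⇒ H = (1/3, 1/3)
2. S is the centroid of triangle HKA ⇒ S = (4/9, 4/9)
3. T lies on line KH with KT:TH = 5:1 ⇒ T = (4/9, 5/18)
4. G lies on line TS with TG:GS = -3:5 ⇒ G = (4/9, 1/36)
line GH meets EA at U = (0, 5/4)
H = G + t·(U−G) with t = 1/4, so GH:HU = 1/4:3/4

GH:HU = 1/3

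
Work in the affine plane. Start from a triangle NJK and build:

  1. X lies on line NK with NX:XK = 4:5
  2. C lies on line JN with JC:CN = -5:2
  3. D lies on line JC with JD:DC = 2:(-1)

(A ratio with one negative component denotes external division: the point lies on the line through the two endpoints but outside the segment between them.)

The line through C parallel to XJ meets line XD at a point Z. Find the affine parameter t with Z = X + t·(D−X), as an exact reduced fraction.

Choose coordinates N = (0, 0), J = (1, 0), K = (0, 1).
1. X lies on line NK with NX:XK = 4:5 ⇒ X = (0, 4/9)
2. C lies on line JN with JC:CN = -5:2 ⇒ C = (-2/3, 0)
3. D lies on line JC with JD:DC = 2:(-1) ⇒ D = (-7/3, 0)
through C parallel to XJ: direction (1, -4/9); meets XD at Z = (-7/6, 2/9)
Z = X + t·(D−X) with t = 1/2

t = 1/2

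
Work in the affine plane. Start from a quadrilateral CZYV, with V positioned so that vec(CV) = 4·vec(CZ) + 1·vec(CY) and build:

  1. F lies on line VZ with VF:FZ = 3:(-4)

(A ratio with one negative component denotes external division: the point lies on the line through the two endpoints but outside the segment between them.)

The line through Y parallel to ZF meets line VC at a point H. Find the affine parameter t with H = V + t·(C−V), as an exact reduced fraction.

t = 4

Work in coordinates with C = (0, 0), Z = (1, 0), Y = (0, 1), V = (4, 1).
1. F lies on line VZ with VF:FZ = 3:(-4) ⇒ F = (13, 4)
through Y parallel to ZF: direction (12, 4); meets VC at H = (-12, -3)
H = V + t·(C−V) with t = 4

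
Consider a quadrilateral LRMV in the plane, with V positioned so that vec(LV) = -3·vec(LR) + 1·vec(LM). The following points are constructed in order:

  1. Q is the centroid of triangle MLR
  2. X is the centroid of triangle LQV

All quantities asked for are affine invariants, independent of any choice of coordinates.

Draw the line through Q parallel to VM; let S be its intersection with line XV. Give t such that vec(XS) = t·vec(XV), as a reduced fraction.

t = -1/5

Assign L = (0, 0), R = (1, 0), M = (0, 1), V = (-3, 1) — the answer is frame-independent, so this choice is without loss of generality.
1. Q is the centroid of triangle MLR ⇒ Q = (1/3, 1/3)
2. X is the centroid of triangle LQV ⇒ X = (-8/9, 4/9)
through Q parallel to VM: direction (3, 0); meets XV at S = (-7/15, 1/3)
S = X + t·(V−X) with t = -1/5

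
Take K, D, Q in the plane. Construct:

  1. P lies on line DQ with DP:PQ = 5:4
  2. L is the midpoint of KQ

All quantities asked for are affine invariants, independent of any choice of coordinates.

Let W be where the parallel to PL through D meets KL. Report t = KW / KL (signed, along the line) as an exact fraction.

t = -1/4

Set K = (0, 0), D = (1, 0), Q = (0, 1); any affine frame gives the same invariant.
1. P lies on line DQ with DP:PQ = 5:4 ⇒ P = (4/9, 5/9)
2. L is the midpoint of KQ ⇒ L = (0, 1/2)
through D parallel to PL: direction (-4/9, -1/18); meets KL at W = (0, -1/8)
W = K + t·(L−K) with t = -1/4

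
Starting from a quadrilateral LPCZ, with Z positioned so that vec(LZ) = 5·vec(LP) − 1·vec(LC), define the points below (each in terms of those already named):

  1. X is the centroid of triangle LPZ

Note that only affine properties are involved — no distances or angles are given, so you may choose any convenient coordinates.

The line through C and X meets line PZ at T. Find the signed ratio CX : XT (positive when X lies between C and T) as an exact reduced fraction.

Assign L = (0, 0), P = (1, 0), C = (0, 1), Z = (5, -1) — the answer is frame-independent, so this choice is without loss of generality.
1. X is the centroid of triangle LPZ ⇒ X = (2, -1/3)
line CX meets PZ at T = (9/5, -1/5)
X = C + t·(T−C) with t = 10/9, so CX:XT = 10/9:-1/9

CX:XT = -10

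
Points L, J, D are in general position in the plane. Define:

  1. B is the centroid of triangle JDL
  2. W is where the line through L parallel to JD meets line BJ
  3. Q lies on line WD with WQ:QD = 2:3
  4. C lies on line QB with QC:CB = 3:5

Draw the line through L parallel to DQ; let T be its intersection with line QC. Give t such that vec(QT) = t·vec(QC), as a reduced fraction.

Work in coordinates with L = (0, 0), J = (1, 0), D = (0, 1).
1. B is the centroid of triangle JDL ⇒ B = (1/3, 1/3)
2. W is where the line through L parallel to JD meets line BJ ⇒ W = (-1, 1)
3. Q lies on line WD with WQ:QD = 2:3 ⇒ Q = (-3/5, 1)
4. C lies on line QB with QC:CB = 3:5 ⇒ C = (-1/4, 3/4)
through L parallel to DQ: direction (-3/5, 0); meets QC at T = (4/5, 0)
T = Q + t·(C−Q) with t = 4

t = 4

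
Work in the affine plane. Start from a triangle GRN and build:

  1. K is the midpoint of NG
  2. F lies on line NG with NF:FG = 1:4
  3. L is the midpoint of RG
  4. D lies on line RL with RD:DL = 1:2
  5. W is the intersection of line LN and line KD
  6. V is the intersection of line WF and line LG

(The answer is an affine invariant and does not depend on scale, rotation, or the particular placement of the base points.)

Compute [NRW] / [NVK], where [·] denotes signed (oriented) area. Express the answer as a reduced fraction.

[NRW]:[NVK] = 9/7

Assign G = (0, 0), R = (1, 0), N = (0, 1) — the answer is frame-independent, so this choice is without loss of generality.
1. K is the midpoint of NG ⇒ K = (0, 1/2)
2. F lies on line NG with NF:FG = 1:4 ⇒ F = (0, 4/5)
3. L is the midpoint of RG ⇒ L = (1/2, 0)
4. D lies on line RL with RD:DL = 1:2 ⇒ D = (5/6, 0)
5. W is the intersection of line LN and line KD ⇒ W = (5/14, 2/7)
6. V is the intersection of line WF and line LG ⇒ V = (5/9, 0)
2·[NRW] = -5/14, 2·[NVK] = -5/18
[NRW]:[NVK] = -5/14:-5/18 = 9/7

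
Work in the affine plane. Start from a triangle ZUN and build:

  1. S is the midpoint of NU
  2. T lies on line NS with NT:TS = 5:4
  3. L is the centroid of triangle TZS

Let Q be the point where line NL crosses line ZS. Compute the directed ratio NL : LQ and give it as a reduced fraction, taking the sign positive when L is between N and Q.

NL:LQ = 23/4

Work in coordinates with Z = (0, 0), U = (1, 0), N = (0, 1).
1. S is the midpoint of NU ⇒ S = (1/2, 1/2)
2. T lies on line NS with NT:TS = 5:4 ⇒ T = (5/18, 13/18)
3. L is the centroid of triangle TZS ⇒ L = (7/27, 11/27)
line NL meets ZS at Q = (7/23, 7/23)
L = N + t·(Q−N) with t = 23/27, so NL:LQ = 23/27:4/27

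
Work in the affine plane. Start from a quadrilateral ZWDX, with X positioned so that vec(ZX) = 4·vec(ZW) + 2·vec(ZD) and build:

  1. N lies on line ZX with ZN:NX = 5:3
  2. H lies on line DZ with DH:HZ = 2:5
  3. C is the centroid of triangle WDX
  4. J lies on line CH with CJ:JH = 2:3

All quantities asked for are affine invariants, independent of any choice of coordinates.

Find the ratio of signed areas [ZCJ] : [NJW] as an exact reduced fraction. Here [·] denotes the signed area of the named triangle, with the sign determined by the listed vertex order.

[ZCJ]:[NJW] = 100/279

Choose coordinates Z = (0, 0), W = (1, 0), D = (0, 1), X = (4, 2).
1. N lies on line ZX with ZN:NX = 5:3 ⇒ N = (5/2, 5/4)
2. H lies on line DZ with DH:HZ = 2:5 ⇒ H = (0, 5/7)
3. C is the centroid of triangle WDX ⇒ C = (5/3, 1)
4. J lies on line CH with CJ:JH = 2:3 ⇒ J = (1, 31/35)
2·[ZCJ] = 10/21, 2·[NJW] = 93/70
[ZCJ]:[NJW] = 10/21:93/70 = 100/279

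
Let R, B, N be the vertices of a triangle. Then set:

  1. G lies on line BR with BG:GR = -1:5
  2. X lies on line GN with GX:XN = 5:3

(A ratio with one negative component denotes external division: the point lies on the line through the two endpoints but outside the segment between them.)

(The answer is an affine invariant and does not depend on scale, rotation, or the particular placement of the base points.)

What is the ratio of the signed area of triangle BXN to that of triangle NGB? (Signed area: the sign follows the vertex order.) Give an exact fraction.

Choose coordinates R = (0, 0), B = (1, 0), N = (0, 1).
1. G lies on line BR with BG:GR = -1:5 ⇒ G = (5/4, 0)
2. X lies on line GN with GX:XN = 5:3 ⇒ X = (15/32, 5/8)
2·[BXN] = 3/32, 2·[NGB] = -1/4
[BXN]:[NGB] = 3/32:-1/4 = -3/8

[BXN]:[NGB] = -3/8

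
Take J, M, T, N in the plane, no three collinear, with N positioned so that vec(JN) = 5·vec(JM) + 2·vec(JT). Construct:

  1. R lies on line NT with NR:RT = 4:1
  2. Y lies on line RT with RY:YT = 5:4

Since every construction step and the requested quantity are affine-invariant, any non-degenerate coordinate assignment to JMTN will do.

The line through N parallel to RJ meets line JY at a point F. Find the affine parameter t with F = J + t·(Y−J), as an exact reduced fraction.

t = -36/5

Choose coordinates J = (0, 0), M = (1, 0), T = (0, 1), N = (5, 2).
1. R lies on line NT with NR:RT = 4:1 ⇒ R = (1, 6/5)
2. Y lies on line RT with RY:YT = 5:4 ⇒ Y = (4/9, 49/45)
through N parallel to RJ: direction (-1, -6/5); meets JY at F = (-16/5, -196/25)
F = J + t·(Y−J) with t = -36/5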